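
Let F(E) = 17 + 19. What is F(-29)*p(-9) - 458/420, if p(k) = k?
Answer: -68269/210 ≈ -325.09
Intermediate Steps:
F(E) = 36
F(-29)*p(-9) - 458/420 = 36*(-9) - 458/420 = -324 - 458*1/420 = -324 - 229/210 = -68269/210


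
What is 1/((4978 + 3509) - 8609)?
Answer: -1/122 ≈ -0.0081967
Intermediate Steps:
1/((4978 + 3509) - 8609) = 1/(8487 - 8609) = 1/(-122) = -1/122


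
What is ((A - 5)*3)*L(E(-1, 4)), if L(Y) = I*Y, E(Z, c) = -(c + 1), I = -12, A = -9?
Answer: -2520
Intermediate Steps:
E(Z, c) = -1 - c (E(Z, c) = -(1 + c) = -1 - c)
L(Y) = -12*Y
((A - 5)*3)*L(E(-1, 4)) = ((-9 - 5)*3)*(-12*(-1 - 1*4)) = (-14*3)*(-12*(-1 - 4)) = -(-504)*(-5) = -42*60 = -2520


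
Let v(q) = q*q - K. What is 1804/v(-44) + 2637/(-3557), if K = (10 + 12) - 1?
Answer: 1366973/6811655 ≈ 0.20068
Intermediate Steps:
K = 21 (K = 22 - 1 = 21)
v(q) = -21 + q² (v(q) = q*q - 1*21 = q² - 21 = -21 + q²)
1804/v(-44) + 2637/(-3557) = 1804/(-21 + (-44)²) + 2637/(-3557) = 1804/(-21 + 1936) + 2637*(-1/3557) = 1804/1915 - 2637/3557 = 1366973/6811655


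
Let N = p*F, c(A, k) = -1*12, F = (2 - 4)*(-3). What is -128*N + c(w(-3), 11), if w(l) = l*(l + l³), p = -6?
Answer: 4596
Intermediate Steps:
F = 6 (F = -2*(-3) = 6)
c(A, k) = -12
N = -36 (N = -6*6 = -36)
-128*N + c(w(-3), 11) = -128*(-36) - 12 = 4608 - 12 = 4596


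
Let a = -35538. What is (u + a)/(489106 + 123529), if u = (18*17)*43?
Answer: -4476/122527 ≈ -0.036531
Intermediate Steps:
u = 13158 (u = 306*43 = 13158)
(u + a)/(489106 + 123529) = (13158 - 35538)/(489106 + 123529) = -22380/612635 = -22380*1/612635 = -4476/122527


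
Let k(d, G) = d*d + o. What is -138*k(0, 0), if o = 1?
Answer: -138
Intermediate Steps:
k(d, G) = 1 + d**2 (k(d, G) = d*d + 1 = d**2 + 1 = 1 + d**2)
-138*k(0, 0) = -138*(1 + 0**2) = -138*(1 + 0) = -138*1 = -138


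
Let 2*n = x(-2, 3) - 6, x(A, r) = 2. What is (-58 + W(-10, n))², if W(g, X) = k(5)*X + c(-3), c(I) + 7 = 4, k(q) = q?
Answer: 5041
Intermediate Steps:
c(I) = -3 (c(I) = -7 + 4 = -3)
n = -2 (n = (2 - 6)/2 = (½)*(-4) = -2)
W(g, X) = -3 + 5*X (W(g, X) = 5*X - 3 = -3 + 5*X)
(-58 + W(-10, n))² = (-58 + (-3 + 5*(-2)))² = (-58 + (-3 - 10))² = (-58 - 13)² = (-71)² = 5041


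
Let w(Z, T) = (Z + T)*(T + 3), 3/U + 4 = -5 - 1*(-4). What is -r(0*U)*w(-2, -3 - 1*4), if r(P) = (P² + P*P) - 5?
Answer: 180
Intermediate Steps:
U = -⅗ (U = 3/(-4 + (-5 - 1*(-4))) = 3/(-4 + (-5 + 4)) = 3/(-4 - 1) = 3/(-5) = 3*(-⅕) = -⅗ ≈ -0.60000)
w(Z, T) = (3 + T)*(T + Z) (w(Z, T) = (T + Z)*(3 + T) = (3 + T)*(T + Z))
r(P) = -5 + 2*P² (r(P) = (P² + P²) - 5 = 2*P² - 5 = -5 + 2*P²)
-r(0*U)*w(-2, -3 - 1*4) = -(-5 + 2*(0*(-⅗))²)*((-3 - 1*4)² + 3*(-3 - 1*4) + 3*(-2) + (-3 - 1*4)*(-2)) = -(-5 + 2*0²)*((-3 - 4)² + 3*(-3 - 4) - 6 + (-3 - 4)*(-2)) = -(-5 + 2*0)*((-7)² + 3*(-7) - 6 - 7*(-2)) = -(-5 + 0)*(49 - 21 - 6 + 14) = -(-5)*36 = -1*(-180) = 180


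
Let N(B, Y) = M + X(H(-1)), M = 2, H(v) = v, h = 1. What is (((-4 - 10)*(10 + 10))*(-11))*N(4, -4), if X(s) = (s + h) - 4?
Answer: -6160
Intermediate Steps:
X(s) = -3 + s (X(s) = (s + 1) - 4 = (1 + s) - 4 = -3 + s)
N(B, Y) = -2 (N(B, Y) = 2 + (-3 - 1) = 2 - 4 = -2)
(((-4 - 10)*(10 + 10))*(-11))*N(4, -4) = (((-4 - 10)*(10 + 10))*(-11))*(-2) = (-14*20*(-11))*(-2) = -280*(-11)*(-2) = 3080*(-2) = -6160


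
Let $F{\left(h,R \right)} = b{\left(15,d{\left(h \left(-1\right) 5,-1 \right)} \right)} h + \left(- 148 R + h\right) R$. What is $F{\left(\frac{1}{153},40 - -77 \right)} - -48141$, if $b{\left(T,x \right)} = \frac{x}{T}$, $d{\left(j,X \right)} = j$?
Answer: $- \frac{138897083935}{70227} \approx -1.9778 \cdot 10^{6}$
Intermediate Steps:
$F{\left(h,R \right)} = - \frac{h^{2}}{3} + R \left(h - 148 R\right)$ ($F{\left(h,R \right)} = \frac{h \left(-1\right) 5}{15} h + \left(- 148 R + h\right) R = - h 5 \cdot \frac{1}{15} h + \left(h - 148 R\right) R = - 5 h \frac{1}{15} h + R \left(h - 148 R\right) = - \frac{h}{3} h + R \left(h - 148 R\right) = - \frac{h^{2}}{3} + R \left(h - 148 R\right)$)
$F{\left(\frac{1}{153},40 - -77 \right)} - -48141 = \left(- 148 \left(40 - -77\right)^{2} - \frac{\left(\frac{1}{153}\right)^{2}}{3} + \frac{40 - -77}{153}\right) - -48141 = \left(- 148 \left(40 + 77\right)^{2} - \frac{1}{3 \cdot 23409} + \left(40 + 77\right) \frac{1}{153}\right) + 48141 = \left(- 148 \cdot 117^{2} - \frac{1}{70227} + 117 \cdot \frac{1}{153}\right) + 48141 = \left(\left(-148\right) 13689 - \frac{1}{70227} + \frac{13}{17}\right) + 48141 = \left(-2025972 - \frac{1}{70227} + \frac{13}{17}\right) + 48141 = - \frac{142277881942}{70227} + 48141 = - \frac{138897083935}{70227}$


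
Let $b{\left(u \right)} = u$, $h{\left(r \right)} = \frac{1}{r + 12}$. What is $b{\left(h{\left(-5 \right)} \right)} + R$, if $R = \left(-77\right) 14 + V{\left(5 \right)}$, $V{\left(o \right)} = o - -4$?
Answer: $- \frac{7482}{7} \approx -1068.9$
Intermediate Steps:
$V{\left(o \right)} = 4 + o$ ($V{\left(o \right)} = o + 4 = 4 + o$)
$h{\left(r \right)} = \frac{1}{12 + r}$
$R = -1069$ ($R = \left(-77\right) 14 + \left(4 + 5\right) = -1078 + 9 = -1069$)
$b{\left(h{\left(-5 \right)} \right)} + R = \frac{1}{12 - 5} - 1069 = \frac{1}{7} - 1069 = - \frac{7482}{7}$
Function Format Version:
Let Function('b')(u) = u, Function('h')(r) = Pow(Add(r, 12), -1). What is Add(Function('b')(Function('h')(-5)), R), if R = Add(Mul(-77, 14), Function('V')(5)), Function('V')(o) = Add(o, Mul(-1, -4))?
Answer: Rational(-7482, 7) ≈ -1068.9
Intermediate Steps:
Function('V')(o) = Add(4, o) (Function('V')(o) = Add(o, 4) = Add(4, o))
Function('h')(r) = Pow(Add(12, r), -1)
R = -1069 (R = Add(Mul(-77, 14), Add(4, 5)) = Add(-1078, 9) = -1069)
Add(Function('b')(Function('h')(-5)), R) = Add(Pow(Add(12, -5), -1), -1069) = Add(Pow(7, -1), -1069) = Add(Rational(1, 7), -1069) = Rational(-7482, 7)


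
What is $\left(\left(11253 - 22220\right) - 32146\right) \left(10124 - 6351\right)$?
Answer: $-162665349$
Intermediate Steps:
$\left(\left(11253 - 22220\right) - 32146\right) \left(10124 - 6351\right) = \left(\left(11253 - 22220\right) - 32146\right) 3773 = \left(-10967 - 32146\right) 3773 = \left(-43113\right) 3773 = -162665349$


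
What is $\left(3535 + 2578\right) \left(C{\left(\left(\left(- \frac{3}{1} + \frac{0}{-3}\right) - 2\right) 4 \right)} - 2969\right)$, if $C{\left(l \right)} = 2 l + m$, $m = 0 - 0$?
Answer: $-18394017$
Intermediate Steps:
$m = 0$ ($m = 0 + 0 = 0$)
$C{\left(l \right)} = 2 l$ ($C{\left(l \right)} = 2 l + 0 = 2 l$)
$\left(3535 + 2578\right) \left(C{\left(\left(\left(- \frac{3}{1} + \frac{0}{-3}\right) - 2\right) 4 \right)} - 2969\right) = \left(3535 + 2578\right) \left(2 \left(\left(- \frac{3}{1} + \frac{0}{-3}\right) - 2\right) 4 - 2969\right) = 6113 \left(2 \left(\left(\left(-3\right) 1 + 0 \left(- \frac{1}{3}\right)\right) - 2\right) 4 - 2969\right) = 6113 \left(2 \left(\left(-3 + 0\right) - 2\right) 4 - 2969\right) = 6113 \left(2 \left(-3 - 2\right) 4 - 2969\right) = 6113 \left(2 \left(\left(-5\right) 4\right) - 2969\right) = 6113 \left(2 \left(-20\right) - 2969\right) = 6113 \left(-40 - 2969\right) = 6113 \left(-3009\right) = -18394017$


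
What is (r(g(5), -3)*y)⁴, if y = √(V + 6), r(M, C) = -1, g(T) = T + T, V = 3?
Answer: 81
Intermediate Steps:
g(T) = 2*T
y = 3 (y = √(3 + 6) = √9 = 3)
(r(g(5), -3)*y)⁴ = (-1*3)⁴ = (-3)⁴ = 81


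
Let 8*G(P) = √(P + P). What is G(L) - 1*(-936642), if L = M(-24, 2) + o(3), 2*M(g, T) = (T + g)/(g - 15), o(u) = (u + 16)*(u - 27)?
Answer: 936642 + I*√1386294/312 ≈ 9.3664e+5 + 3.7738*I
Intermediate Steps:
o(u) = (-27 + u)*(16 + u) (o(u) = (16 + u)*(-27 + u) = (-27 + u)*(16 + u))
M(g, T) = (T + g)/(2*(-15 + g)) (M(g, T) = ((T + g)/(g - 15))/2 = ((T + g)/(-15 + g))/2 = (T + g)/(2*(-15 + g)))
L = -17773/39 (L = (2 - 24)/(2*(-15 - 24)) + (-432 + 3² - 11*3) = (½)*(-22)/(-39) + (-432 + 9 - 33) = (½)*(-1/39)*(-22) - 456 = 11/39 - 456 = -17773/39 ≈ -455.72)
G(P) = √2*√P/8 (G(P) = √(P + P)/8 = √(2*P)/8 = (√2*√P)/8 = √2*√P/8)
G(L) - 1*(-936642) = √2*√(-17773/39)/8 - 1*(-936642) = √2*(I*√693147/39)/8 + 936642 = I*√1386294/312 + 936642 = 936642 + I*√1386294/312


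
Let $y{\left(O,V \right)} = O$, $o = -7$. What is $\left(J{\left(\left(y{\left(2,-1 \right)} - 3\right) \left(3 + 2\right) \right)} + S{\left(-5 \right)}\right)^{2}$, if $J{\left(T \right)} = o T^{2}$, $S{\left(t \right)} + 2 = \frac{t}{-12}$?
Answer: $\frac{4490161}{144} \approx 31182.0$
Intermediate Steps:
$S{\left(t \right)} = -2 - \frac{t}{12}$ ($S{\left(t \right)} = -2 + \frac{t}{-12} = -2 + t \left(- \frac{1}{12}\right) = -2 - \frac{t}{12}$)
$J{\left(T \right)} = - 7 T^{2}$
$\left(J{\left(\left(y{\left(2,-1 \right)} - 3\right) \left(3 + 2\right) \right)} + S{\left(-5 \right)}\right)^{2} = \left(- 7 \left(\left(2 - 3\right) \left(3 + 2\right)\right)^{2} - \frac{19}{12}\right)^{2} = \left(- 7 \left(\left(-1\right) 5\right)^{2} + \left(-2 + \frac{5}{12}\right)\right)^{2} = \left(- 7 \left(-5\right)^{2} - \frac{19}{12}\right)^{2} = \left(\left(-7\right) 25 - \frac{19}{12}\right)^{2} = \left(-175 - \frac{19}{12}\right)^{2} = \left(- \frac{2119}{12}\right)^{2} = \frac{4490161}{144}$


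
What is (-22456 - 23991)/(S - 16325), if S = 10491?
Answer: 46447/5834 ≈ 7.9614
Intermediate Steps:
(-22456 - 23991)/(S - 16325) = (-22456 - 23991)/(10491 - 16325) = -46447/(-5834) = -46447*(-1/5834) = 46447/5834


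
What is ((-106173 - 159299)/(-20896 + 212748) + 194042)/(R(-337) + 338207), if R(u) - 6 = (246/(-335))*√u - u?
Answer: 29466609723900154375/51411508218111577458 + 63914243510665*I*√337/51411508218111577458 ≈ 0.57315 + 2.2822e-5*I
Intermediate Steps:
R(u) = 6 - u - 246*√u/335 (R(u) = 6 + ((246/(-335))*√u - u) = 6 + ((246*(-1/335))*√u - u) = 6 + (-246*√u/335 - u) = 6 + (-u - 246*√u/335) = 6 - u - 246*√u/335)
((-106173 - 159299)/(-20896 + 212748) + 194042)/(R(-337) + 338207) = ((-106173 - 159299)/(-20896 + 212748) + 194042)/((6 - 1*(-337) - 246*I*√337/335) + 338207) = (-265472/191852 + 194042)/((6 + 337 - 246*I*√337/335) + 338207) = (-265472*1/191852 + 194042)/((6 + 337 - 246*I*√337/335) + 338207) = (-66368/47963 + 194042)/((343 - 246*I*√337/335) + 338207) = 9306770078/(47963*(338550 - 246*I*√337/335))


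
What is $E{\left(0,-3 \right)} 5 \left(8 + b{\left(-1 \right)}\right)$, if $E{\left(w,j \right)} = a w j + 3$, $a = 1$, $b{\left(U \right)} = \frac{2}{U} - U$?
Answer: $105$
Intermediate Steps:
$b{\left(U \right)} = - U + \frac{2}{U}$
$E{\left(w,j \right)} = 3 + j w$ ($E{\left(w,j \right)} = 1 w j + 3 = w j + 3 = j w + 3 = 3 + j w$)
$E{\left(0,-3 \right)} 5 \left(8 + b{\left(-1 \right)}\right) = \left(3 - 0\right) 5 \left(8 + \left(\left(-1\right) \left(-1\right) + \frac{2}{-1}\right)\right) = \left(3 + 0\right) 5 \left(8 + \left(1 + 2 \left(-1\right)\right)\right) = 3 \cdot 5 \left(8 + \left(1 - 2\right)\right) = 15 \left(8 - 1\right) = 15 \cdot 7 = 105$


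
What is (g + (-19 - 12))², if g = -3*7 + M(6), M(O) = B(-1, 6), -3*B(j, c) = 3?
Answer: 2809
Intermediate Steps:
B(j, c) = -1 (B(j, c) = -⅓*3 = -1)
M(O) = -1
g = -22 (g = -3*7 - 1 = -21 - 1 = -22)
(g + (-19 - 12))² = (-22 + (-19 - 12))² = (-22 - 31)² = (-53)² = 2809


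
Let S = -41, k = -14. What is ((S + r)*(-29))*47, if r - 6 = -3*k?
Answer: -9541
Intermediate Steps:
r = 48 (r = 6 - 3*(-14) = 6 + 42 = 48)
((S + r)*(-29))*47 = ((-41 + 48)*(-29))*47 = (7*(-29))*47 = -203*47 = -9541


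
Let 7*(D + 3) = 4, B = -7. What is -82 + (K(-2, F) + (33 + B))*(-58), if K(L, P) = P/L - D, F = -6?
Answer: -13334/7 ≈ -1904.9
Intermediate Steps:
D = -17/7 (D = -3 + (⅐)*4 = -3 + 4/7 = -17/7 ≈ -2.4286)
K(L, P) = 17/7 + P/L (K(L, P) = P/L - 1*(-17/7) = P/L + 17/7 = 17/7 + P/L)
-82 + (K(-2, F) + (33 + B))*(-58) = -82 + ((17/7 - 6/(-2)) + (33 - 7))*(-58) = -82 + ((17/7 - 6*(-½)) + 26)*(-58) = -82 + ((17/7 + 3) + 26)*(-58) = -82 + (38/7 + 26)*(-58) = -82 + (220/7)*(-58) = -82 - 12760/7 = -13334/7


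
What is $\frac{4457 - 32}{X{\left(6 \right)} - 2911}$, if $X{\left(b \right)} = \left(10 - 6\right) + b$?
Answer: $- \frac{1475}{967} \approx -1.5253$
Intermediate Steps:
$X{\left(b \right)} = 4 + b$
$\frac{4457 - 32}{X{\left(6 \right)} - 2911} = \frac{4457 - 32}{\left(4 + 6\right) - 2911} = \frac{4425}{10 - 2911} = \frac{4425}{-2901} = 4425 \left(- \frac{1}{2901}\right) = - \frac{1475}{967}$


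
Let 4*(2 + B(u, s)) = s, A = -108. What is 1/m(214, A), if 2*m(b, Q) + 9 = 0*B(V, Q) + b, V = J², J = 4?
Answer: 2/205 ≈ 0.0097561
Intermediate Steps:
V = 16 (V = 4² = 16)
B(u, s) = -2 + s/4
m(b, Q) = -9/2 + b/2 (m(b, Q) = -9/2 + (0*(-2 + Q/4) + b)/2 = -9/2 + (0 + b)/2 = -9/2 + b/2)
1/m(214, A) = 1/(-9/2 + (½)*214) = 1/(-9/2 + 107) = 1/(205/2) = 2/205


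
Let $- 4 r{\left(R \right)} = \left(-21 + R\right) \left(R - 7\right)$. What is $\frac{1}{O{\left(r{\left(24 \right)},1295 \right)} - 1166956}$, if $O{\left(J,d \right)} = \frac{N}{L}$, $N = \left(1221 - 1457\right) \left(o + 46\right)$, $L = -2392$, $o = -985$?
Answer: $- \frac{598}{697895089} \approx -8.5686 \cdot 10^{-7}$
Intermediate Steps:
$r{\left(R \right)} = - \frac{\left(-21 + R\right) \left(-7 + R\right)}{4}$ ($r{\left(R \right)} = - \frac{\left(-21 + R\right) \left(R - 7\right)}{4} = - \frac{\left(-21 + R\right) \left(-7 + R\right)}{4}$)
$N = 221604$ ($N = \left(1221 - 1457\right) \left(-985 + 46\right) = \left(-236\right) \left(-939\right) = 221604$)
$O{\left(J,d \right)} = - \frac{55401}{598}$ ($O{\left(J,d \right)} = \frac{221604}{-2392} = 221604 \left(- \frac{1}{2392}\right) = - \frac{55401}{598}$)
$\frac{1}{O{\left(r{\left(24 \right)},1295 \right)} - 1166956} = \frac{1}{- \frac{55401}{598} - 1166956} = \frac{1}{- \frac{697895089}{598}} = - \frac{598}{697895089}$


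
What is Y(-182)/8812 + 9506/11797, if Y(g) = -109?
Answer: 82480999/103955164 ≈ 0.79343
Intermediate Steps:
Y(-182)/8812 + 9506/11797 = -109/8812 + 9506/11797 = 82480999/103955164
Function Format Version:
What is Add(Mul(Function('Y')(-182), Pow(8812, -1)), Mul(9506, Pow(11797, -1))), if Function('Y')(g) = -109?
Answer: Rational(82480999, 103955164) ≈ 0.79343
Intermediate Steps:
Add(Mul(Function('Y')(-182), Pow(8812, -1)), Mul(9506, Pow(11797, -1))) = Add(Mul(-109, Pow(8812, -1)), Mul(9506, Pow(11797, -1))) = Add(Mul(-109, Rational(1, 8812)), Mul(9506, Rational(1, 11797))) = Add(Rational(-109, 8812), Rational(9506, 11797)) = Rational(82480999, 103955164)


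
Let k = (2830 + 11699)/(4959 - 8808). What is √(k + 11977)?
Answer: 4*√1231812149/1283 ≈ 109.42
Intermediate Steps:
k = -4843/1283 (k = 14529/(-3849) = 14529*(-1/3849) = -4843/1283 ≈ -3.7747)
√(k + 11977) = √(-4843/1283 + 11977) = √(15361648/1283) = 4*√1231812149/1283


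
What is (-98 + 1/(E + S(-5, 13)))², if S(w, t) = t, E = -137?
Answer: 147695409/15376 ≈ 9605.6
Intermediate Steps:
(-98 + 1/(E + S(-5, 13)))² = (-98 + 1/(-137 + 13))² = (-98 + 1/(-124))² = (-98 - 1/124)² = (-12153/124)² = 147695409/15376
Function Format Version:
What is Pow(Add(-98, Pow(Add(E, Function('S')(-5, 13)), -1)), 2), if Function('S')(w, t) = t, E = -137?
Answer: Rational(147695409, 15376) ≈ 9605.6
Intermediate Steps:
Pow(Add(-98, Pow(Add(E, Function('S')(-5, 13)), -1)), 2) = Pow(Add(-98, Pow(Add(-137, 13), -1)), 2) = Pow(Add(-98, Pow(-124, -1)), 2) = Pow(Add(-98, Rational(-1, 124)), 2) = Pow(Rational(-12153, 124), 2) = Rational(147695409, 15376)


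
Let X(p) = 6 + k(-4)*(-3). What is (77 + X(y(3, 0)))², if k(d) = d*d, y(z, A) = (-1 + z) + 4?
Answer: 1225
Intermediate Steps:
y(z, A) = 3 + z
k(d) = d²
X(p) = -42 (X(p) = 6 + (-4)²*(-3) = 6 + 16*(-3) = 6 - 48 = -42)
(77 + X(y(3, 0)))² = (77 - 42)² = 35² = 1225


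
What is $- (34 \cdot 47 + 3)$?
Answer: $-1601$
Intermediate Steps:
$- (34 \cdot 47 + 3) = - (1598 + 3) = \left(-1\right) 1601 = -1601$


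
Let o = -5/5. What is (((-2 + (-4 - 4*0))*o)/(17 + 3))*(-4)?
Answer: -6/5 ≈ -1.2000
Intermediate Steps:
o = -1 (o = -5*1/5 = -1)
(((-2 + (-4 - 4*0))*o)/(17 + 3))*(-4) = (((-2 + (-4 - 4*0))*(-1))/(17 + 3))*(-4) = (((-2 + (-4 + 0))*(-1))/20)*(-4) = (((-2 - 4)*(-1))/20)*(-4) = ((-6*(-1))/20)*(-4) = ((1/20)*6)*(-4) = (3/10)*(-4) = -6/5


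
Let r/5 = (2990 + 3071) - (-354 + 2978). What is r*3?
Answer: 51555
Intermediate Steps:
r = 17185 (r = 5*((2990 + 3071) - (-354 + 2978)) = 5*(6061 - 1*2624) = 5*(6061 - 2624) = 5*3437 = 17185)
r*3 = 17185*3 = 51555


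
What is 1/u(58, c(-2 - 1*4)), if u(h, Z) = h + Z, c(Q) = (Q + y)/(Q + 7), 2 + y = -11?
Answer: 1/39 ≈ 0.025641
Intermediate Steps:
y = -13 (y = -2 - 11 = -13)
c(Q) = (-13 + Q)/(7 + Q) (c(Q) = (Q - 13)/(Q + 7) = (-13 + Q)/(7 + Q))
u(h, Z) = Z + h
1/u(58, c(-2 - 1*4)) = 1/((-13 + (-2 - 1*4))/(7 + (-2 - 1*4)) + 58) = 1/((-13 + (-2 - 4))/(7 + (-2 - 4)) + 58) = 1/((-13 - 6)/(7 - 6) + 58) = 1/(-19/1 + 58) = 1/(1*(-19) + 58) = 1/(-19 + 58) = 1/39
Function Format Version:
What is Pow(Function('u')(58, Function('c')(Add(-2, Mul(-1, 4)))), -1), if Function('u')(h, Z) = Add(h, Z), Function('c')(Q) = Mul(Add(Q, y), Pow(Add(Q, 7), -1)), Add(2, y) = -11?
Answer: Rational(1, 39) ≈ 0.025641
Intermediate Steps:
y = -13 (y = Add(-2, -11) = -13)
Function('c')(Q) = Mul(Pow(Add(7, Q), -1), Add(-13, Q)) (Function('c')(Q) = Mul(Add(Q, -13), Pow(Add(Q, 7), -1)) = Mul(Add(-13, Q), Pow(Add(7, Q), -1)) = Mul(Pow(Add(7, Q), -1), Add(-13, Q)))
Function('u')(h, Z) = Add(Z, h)
Pow(Function('u')(58, Function('c')(Add(-2, Mul(-1, 4)))), -1) = Pow(Add(Mul(Pow(Add(7, Add(-2, Mul(-1, 4))), -1), Add(-13, Add(-2, Mul(-1, 4)))), 58), -1) = Pow(Add(Mul(Pow(Add(7, Add(-2, -4)), -1), Add(-13, Add(-2, -4))), 58), -1) = Pow(Add(Mul(Pow(Add(7, -6), -1), Add(-13, -6)), 58), -1) = Pow(Add(Mul(Pow(1, -1), -19), 58), -1) = Pow(Add(Mul(1, -19), 58), -1) = Pow(Add(-19, 58), -1) = Pow(39, -1) = Rational(1, 39)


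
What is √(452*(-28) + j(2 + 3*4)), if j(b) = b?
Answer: 7*I*√258 ≈ 112.44*I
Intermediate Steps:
√(452*(-28) + j(2 + 3*4)) = √(452*(-28) + (2 + 3*4)) = √(-12656 + (2 + 12)) = √(-12656 + 14) = √(-12642) = 7*I*√258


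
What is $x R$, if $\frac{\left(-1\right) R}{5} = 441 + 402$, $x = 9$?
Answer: $-37935$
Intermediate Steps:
$R = -4215$ ($R = - 5 \left(441 + 402\right) = \left(-5\right) 843 = -4215$)
$x R = 9 \left(-4215\right) = -37935$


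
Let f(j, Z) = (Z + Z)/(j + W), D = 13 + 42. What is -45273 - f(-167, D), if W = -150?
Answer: -14351431/317 ≈ -45273.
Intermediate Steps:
D = 55
f(j, Z) = 2*Z/(-150 + j) (f(j, Z) = (Z + Z)/(j - 150) = (2*Z)/(-150 + j) = 2*Z/(-150 + j))
-45273 - f(-167, D) = -45273 - 2*55/(-150 - 167) = -45273 - 2*55/(-317) = -45273 - 2*55*(-1)/317 = -45273 - 1*(-110/317) = -45273 + 110/317 = -14351431/317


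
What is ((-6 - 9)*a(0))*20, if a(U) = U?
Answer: 0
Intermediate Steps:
((-6 - 9)*a(0))*20 = ((-6 - 9)*0)*20 = -15*0*20 = 0*20 = 0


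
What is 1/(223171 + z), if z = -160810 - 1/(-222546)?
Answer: 222546/13878191107 ≈ 1.6036e-5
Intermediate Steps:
z = -35787622259/222546 (z = -160810 - 1*(-1/222546) = -160810 + 1/222546 = -35787622259/222546 ≈ -1.6081e+5)
1/(223171 + z) = 1/(223171 - 35787622259/222546) = 1/(13878191107/222546) = 222546/13878191107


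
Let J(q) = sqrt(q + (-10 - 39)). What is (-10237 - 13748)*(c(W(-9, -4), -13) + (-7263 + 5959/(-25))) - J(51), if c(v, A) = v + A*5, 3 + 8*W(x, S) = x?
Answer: 1815151221/10 - sqrt(2) ≈ 1.8152e+8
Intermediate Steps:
W(x, S) = -3/8 + x/8
c(v, A) = v + 5*A
J(q) = sqrt(-49 + q) (J(q) = sqrt(q - 49) = sqrt(-49 + q))
(-10237 - 13748)*(c(W(-9, -4), -13) + (-7263 + 5959/(-25))) - J(51) = (-10237 - 13748)*(((-3/8 + (1/8)*(-9)) + 5*(-13)) + (-7263 + 5959/(-25))) - sqrt(-49 + 51) = -23985*(((-3/8 - 9/8) - 65) + (-7263 + 5959*(-1/25))) - sqrt(2) = -23985*((-3/2 - 65) + (-7263 - 5959/25)) - sqrt(2) = -23985*(-133/2 - 187534/25) - sqrt(2) = -23985*(-378393/50) - sqrt(2) = 1815151221/10 - sqrt(2)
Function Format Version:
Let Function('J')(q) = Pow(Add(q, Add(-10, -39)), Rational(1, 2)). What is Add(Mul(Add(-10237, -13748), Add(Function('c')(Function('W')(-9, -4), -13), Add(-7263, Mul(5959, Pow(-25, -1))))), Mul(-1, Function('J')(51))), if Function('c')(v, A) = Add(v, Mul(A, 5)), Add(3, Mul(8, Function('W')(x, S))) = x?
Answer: Add(Rational(1815151221, 10), Mul(-1, Pow(2, Rational(1, 2)))) ≈ 1.8152e+8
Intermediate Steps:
Function('W')(x, S) = Add(Rational(-3, 8), Mul(Rational(1, 8), x))
Function('c')(v, A) = Add(v, Mul(5, A))
Function('J')(q) = Pow(Add(-49, q), Rational(1, 2)) (Function('J')(q) = Pow(Add(q, -49), Rational(1, 2)) = Pow(Add(-49, q), Rational(1, 2)))
Add(Mul(Add(-10237, -13748), Add(Function('c')(Function('W')(-9, -4), -13), Add(-7263, Mul(5959, Pow(-25, -1))))), Mul(-1, Function('J')(51))) = Add(Mul(Add(-10237, -13748), Add(Add(Add(Rational(-3, 8), Mul(Rational(1, 8), -9)), Mul(5, -13)), Add(-7263, Mul(5959, Pow(-25, -1))))), Mul(-1, Pow(Add(-49, 51), Rational(1, 2)))) = Add(Mul(-23985, Add(Add(Add(Rational(-3, 8), Rational(-9, 8)), -65), Add(-7263, Mul(5959, Rational(-1, 25))))), Mul(-1, Pow(2, Rational(1, 2)))) = Add(Mul(-23985, Add(Add(Rational(-3, 2), -65), Add(-7263, Rational(-5959, 25)))), Mul(-1, Pow(2, Rational(1, 2)))) = Add(Mul(-23985, Add(Rational(-133, 2), Rational(-187534, 25))), Mul(-1, Pow(2, Rational(1, 2)))) = Add(Mul(-23985, Rational(-378393, 50)), Mul(-1, Pow(2, Rational(1, 2)))) = Add(Rational(1815151221, 10), Mul(-1, Pow(2, Rational(1, 2))))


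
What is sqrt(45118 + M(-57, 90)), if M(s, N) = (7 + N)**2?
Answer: sqrt(54527) ≈ 233.51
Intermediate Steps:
sqrt(45118 + M(-57, 90)) = sqrt(45118 + (7 + 90)**2) = sqrt(45118 + 97**2) = sqrt(45118 + 9409) = sqrt(54527)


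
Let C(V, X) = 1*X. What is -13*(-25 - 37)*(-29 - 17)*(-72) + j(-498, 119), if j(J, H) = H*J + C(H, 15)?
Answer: 2610225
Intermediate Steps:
C(V, X) = X
j(J, H) = 15 + H*J (j(J, H) = H*J + 15 = 15 + H*J)
-13*(-25 - 37)*(-29 - 17)*(-72) + j(-498, 119) = -13*(-25 - 37)*(-29 - 17)*(-72) + (15 + 119*(-498)) = -(-806)*(-46)*(-72) + (15 - 59262) = -13*2852*(-72) - 59247 = -37076*(-72) - 59247 = 2669472 - 59247 = 2610225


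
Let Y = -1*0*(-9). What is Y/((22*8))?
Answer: 0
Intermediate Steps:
Y = 0 (Y = 0*(-9) = 0)
Y/((22*8)) = 0/((22*8)) = 0/176 = 0*(1/176) = 0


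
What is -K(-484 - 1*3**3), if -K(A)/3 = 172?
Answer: 516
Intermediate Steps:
K(A) = -516 (K(A) = -3*172 = -516)
-K(-484 - 1*3**3) = -1*(-516) = 516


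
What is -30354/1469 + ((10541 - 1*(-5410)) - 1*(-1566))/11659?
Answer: -328164813/17127071 ≈ -19.161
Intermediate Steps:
-30354/1469 + ((10541 - 1*(-5410)) - 1*(-1566))/11659 = -30354*1/1469 + ((10541 + 5410) + 1566)*(1/11659) = -30354/1469 + (15951 + 1566)*(1/11659) = -30354/1469 + 17517*(1/11659) = -30354/1469 + 17517/11659 = -328164813/17127071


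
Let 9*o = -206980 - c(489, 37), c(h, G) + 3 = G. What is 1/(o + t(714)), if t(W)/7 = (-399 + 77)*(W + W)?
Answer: -9/29175422 ≈ -3.0848e-7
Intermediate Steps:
c(h, G) = -3 + G
t(W) = -4508*W (t(W) = 7*((-399 + 77)*(W + W)) = 7*(-644*W) = -4508*W)
o = -207014/9 (o = (-206980 - (-3 + 37))/9 = (-206980 - 1*34)/9 = (-206980 - 34)/9 = (⅑)*(-207014) = -207014/9 ≈ -23002.)
1/(o + t(714)) = 1/(-207014/9 - 4508*714) = 1/(-207014/9 - 3218712) = 1/(-29175422/9) = -9/29175422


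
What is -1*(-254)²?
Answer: -64516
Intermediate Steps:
-1*(-254)² = -1*64516 = -64516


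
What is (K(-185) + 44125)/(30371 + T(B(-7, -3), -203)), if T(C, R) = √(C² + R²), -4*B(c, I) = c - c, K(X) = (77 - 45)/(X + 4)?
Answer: 7986593/5533894 ≈ 1.4432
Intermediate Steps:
K(X) = 32/(4 + X)
B(c, I) = 0 (B(c, I) = -(c - c)/4 = -¼*0 = 0)
(K(-185) + 44125)/(30371 + T(B(-7, -3), -203)) = (32/(4 - 185) + 44125)/(30371 + √(0² + (-203)²)) = (32/(-181) + 44125)/(30371 + √(0 + 41209)) = (32*(-1/181) + 44125)/(30371 + √41209) = (-32/181 + 44125)/(30371 + 203) = (7986593/181)/30574 = (7986593/181)*(1/30574) = 7986593/5533894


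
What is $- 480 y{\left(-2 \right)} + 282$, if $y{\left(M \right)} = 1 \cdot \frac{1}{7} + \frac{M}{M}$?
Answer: $- \frac{1866}{7} \approx -266.57$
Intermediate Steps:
$y{\left(M \right)} = \frac{8}{7}$ ($y{\left(M \right)} = 1 \cdot \frac{1}{7} + 1 = \frac{1}{7} + 1 = \frac{8}{7}$)
$- 480 y{\left(-2 \right)} + 282 = \left(-480\right) \frac{8}{7} + 282 = - \frac{3840}{7} + 282 = - \frac{1866}{7}$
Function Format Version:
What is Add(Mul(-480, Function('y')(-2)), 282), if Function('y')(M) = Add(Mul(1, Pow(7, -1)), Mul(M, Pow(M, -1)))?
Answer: Rational(-1866, 7) ≈ -266.57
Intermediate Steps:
Function('y')(M) = Rational(8, 7) (Function('y')(M) = Add(Mul(1, Rational(1, 7)), 1) = Add(Rational(1, 7), 1) = Rational(8, 7))
Add(Mul(-480, Function('y')(-2)), 282) = Add(Mul(-480, Rational(8, 7)), 282) = Add(Rational(-3840, 7), 282) = Rational(-1866, 7)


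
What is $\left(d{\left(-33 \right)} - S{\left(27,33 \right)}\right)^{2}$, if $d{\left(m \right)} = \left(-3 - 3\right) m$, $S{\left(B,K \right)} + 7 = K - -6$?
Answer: $27556$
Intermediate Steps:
$S{\left(B,K \right)} = -1 + K$ ($S{\left(B,K \right)} = -7 + \left(K - -6\right) = -7 + \left(K + 6\right) = -7 + \left(6 + K\right) = -1 + K$)
$d{\left(m \right)} = - 6 m$
$\left(d{\left(-33 \right)} - S{\left(27,33 \right)}\right)^{2} = \left(\left(-6\right) \left(-33\right) - \left(-1 + 33\right)\right)^{2} = \left(198 - 32\right)^{2} = 166^{2} = 27556$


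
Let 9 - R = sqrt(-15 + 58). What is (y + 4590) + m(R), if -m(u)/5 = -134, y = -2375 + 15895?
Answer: 18780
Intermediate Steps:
y = 13520
R = 9 - sqrt(43) (R = 9 - sqrt(-15 + 58) = 9 - sqrt(43) ≈ 2.4426)
m(u) = 670 (m(u) = -5*(-134) = 670)
(y + 4590) + m(R) = (13520 + 4590) + 670 = 18110 + 670 = 18780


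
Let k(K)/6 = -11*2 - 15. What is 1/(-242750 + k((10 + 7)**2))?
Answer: -1/242972 ≈ -4.1157e-6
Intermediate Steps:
k(K) = -222 (k(K) = 6*(-11*2 - 15) = 6*(-22 - 15) = 6*(-37) = -222)
1/(-242750 + k((10 + 7)**2)) = 1/(-242750 - 222) = 1/(-242972) = -1/242972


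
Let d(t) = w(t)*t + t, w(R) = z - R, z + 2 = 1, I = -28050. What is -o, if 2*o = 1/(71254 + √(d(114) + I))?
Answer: I/(2*(√41046 - 71254*I)) ≈ -7.0171e-6 + 1.9952e-8*I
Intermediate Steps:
z = -1 (z = -2 + 1 = -1)
w(R) = -1 - R
d(t) = t + t*(-1 - t) (d(t) = (-1 - t)*t + t = t*(-1 - t) + t = t + t*(-1 - t))
o = 1/(2*(71254 + I*√41046)) (o = 1/(2*(71254 + √(-1*114² - 28050))) = 1/(2*(71254 + √(-1*12996 - 28050))) = 1/(2*(71254 + √(-12996 - 28050))) = 1/(2*(71254 + √(-41046))) = 1/(2*(71254 + I*√41046)) ≈ 7.0171e-6 - 1.9952e-8*I)
-o = -(35627/5077173562 - I*√41046/10154347124) = -35627/5077173562 + I*√41046/10154347124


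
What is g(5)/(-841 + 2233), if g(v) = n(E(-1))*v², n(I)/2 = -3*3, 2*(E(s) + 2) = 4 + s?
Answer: -75/232 ≈ -0.32328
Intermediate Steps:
E(s) = s/2 (E(s) = -2 + (4 + s)/2 = -2 + (2 + s/2) = s/2)
n(I) = -18 (n(I) = 2*(-3*3) = 2*(-9) = -18)
g(v) = -18*v²
g(5)/(-841 + 2233) = (-18*5²)/(-841 + 2233) = -18*25/1392 = -450*1/1392 = -75/232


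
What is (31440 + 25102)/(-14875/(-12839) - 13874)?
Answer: -725942738/178113411 ≈ -4.0757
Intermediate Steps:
(31440 + 25102)/(-14875/(-12839) - 13874) = 56542/(-14875*(-1/12839) - 13874) = 56542/(14875/12839 - 13874) = 56542/(-178113411/12839) = 56542*(-12839/178113411) = -725942738/178113411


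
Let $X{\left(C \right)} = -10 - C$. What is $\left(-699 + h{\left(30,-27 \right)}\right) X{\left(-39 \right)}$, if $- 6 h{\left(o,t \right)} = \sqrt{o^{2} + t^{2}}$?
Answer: $-20271 - \frac{29 \sqrt{181}}{2} \approx -20466.0$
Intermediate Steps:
$h{\left(o,t \right)} = - \frac{\sqrt{o^{2} + t^{2}}}{6}$
$\left(-699 + h{\left(30,-27 \right)}\right) X{\left(-39 \right)} = \left(-699 - \frac{\sqrt{30^{2} + \left(-27\right)^{2}}}{6}\right) \left(-10 - -39\right) = \left(-699 - \frac{\sqrt{900 + 729}}{6}\right) \left(-10 + 39\right) = \left(-699 - \frac{\sqrt{1629}}{6}\right) 29 = \left(-699 - \frac{3 \sqrt{181}}{6}\right) 29 = \left(-699 - \frac{\sqrt{181}}{2}\right) 29 = -20271 - \frac{29 \sqrt{181}}{2}$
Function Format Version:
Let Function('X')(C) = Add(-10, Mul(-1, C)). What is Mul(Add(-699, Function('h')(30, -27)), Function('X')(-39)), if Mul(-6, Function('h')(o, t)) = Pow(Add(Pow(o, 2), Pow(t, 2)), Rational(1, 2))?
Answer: Add(-20271, Mul(Rational(-29, 2), Pow(181, Rational(1, 2)))) ≈ -20466.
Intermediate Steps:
Function('h')(o, t) = Mul(Rational(-1, 6), Pow(Add(Pow(o, 2), Pow(t, 2)), Rational(1, 2)))
Mul(Add(-699, Function('h')(30, -27)), Function('X')(-39)) = Mul(Add(-699, Mul(Rational(-1, 6), Pow(Add(Pow(30, 2), Pow(-27, 2)), Rational(1, 2)))), Add(-10, Mul(-1, -39))) = Mul(Add(-699, Mul(Rational(-1, 6), Pow(Add(900, 729), Rational(1, 2)))), Add(-10, 39)) = Mul(Add(-699, Mul(Rational(-1, 6), Pow(1629, Rational(1, 2)))), 29) = Mul(Add(-699, Mul(Rational(-1, 6), Mul(3, Pow(181, Rational(1, 2))))), 29) = Mul(Add(-699, Mul(Rational(-1, 2), Pow(181, Rational(1, 2)))), 29) = Add(-20271, Mul(Rational(-29, 2), Pow(181, Rational(1, 2))))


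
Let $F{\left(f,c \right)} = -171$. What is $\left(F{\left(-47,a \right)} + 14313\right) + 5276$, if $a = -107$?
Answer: $19418$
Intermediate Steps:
$\left(F{\left(-47,a \right)} + 14313\right) + 5276 = \left(-171 + 14313\right) + 5276 = 14142 + 5276 = 19418$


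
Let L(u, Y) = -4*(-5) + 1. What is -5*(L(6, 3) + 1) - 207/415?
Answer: -45857/415 ≈ -110.50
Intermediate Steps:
L(u, Y) = 21 (L(u, Y) = 20 + 1 = 21)
-5*(L(6, 3) + 1) - 207/415 = -5*(21 + 1) - 207/415 = -5*22 - 207*1/415 = -110 - 207/415 = -45857/415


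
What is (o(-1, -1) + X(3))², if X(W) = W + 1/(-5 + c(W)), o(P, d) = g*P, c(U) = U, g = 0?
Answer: 25/4 ≈ 6.2500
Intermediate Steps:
o(P, d) = 0 (o(P, d) = 0*P = 0)
X(W) = W + 1/(-5 + W)
(o(-1, -1) + X(3))² = (0 + (1 + 3² - 5*3)/(-5 + 3))² = (0 + (1 + 9 - 15)/(-2))² = (0 - ½*(-5))² = (0 + 5/2)² = (5/2)² = 25/4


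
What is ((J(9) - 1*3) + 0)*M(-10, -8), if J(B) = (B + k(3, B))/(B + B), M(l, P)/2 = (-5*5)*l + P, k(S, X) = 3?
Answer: -3388/3 ≈ -1129.3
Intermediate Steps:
M(l, P) = -50*l + 2*P (M(l, P) = 2*((-5*5)*l + P) = 2*(-25*l + P) = 2*(P - 25*l) = -50*l + 2*P)
J(B) = (3 + B)/(2*B) (J(B) = (B + 3)/(B + B) = (3 + B)/((2*B)) = (3 + B)*(1/(2*B)) = (3 + B)/(2*B))
((J(9) - 1*3) + 0)*M(-10, -8) = (((½)*(3 + 9)/9 - 1*3) + 0)*(-50*(-10) + 2*(-8)) = (((½)*(⅑)*12 - 3) + 0)*(500 - 16) = ((⅔ - 3) + 0)*484 = (-7/3 + 0)*484 = -7/3*484 = -3388/3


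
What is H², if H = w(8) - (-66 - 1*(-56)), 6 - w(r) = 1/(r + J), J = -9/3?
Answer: 6241/25 ≈ 249.64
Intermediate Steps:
J = -3 (J = -9*⅓ = -3)
w(r) = 6 - 1/(-3 + r) (w(r) = 6 - 1/(r - 3) = 6 - 1/(-3 + r))
H = 79/5 (H = (-19 + 6*8)/(-3 + 8) - (-66 - 1*(-56)) = (-19 + 48)/5 - (-66 + 56) = (⅕)*29 - 1*(-10) = 29/5 + 10 = 79/5 ≈ 15.800)
H² = (79/5)² = 6241/25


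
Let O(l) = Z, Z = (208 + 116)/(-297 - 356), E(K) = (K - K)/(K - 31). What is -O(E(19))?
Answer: 324/653 ≈ 0.49617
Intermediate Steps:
E(K) = 0 (E(K) = 0/(-31 + K) = 0)
Z = -324/653 (Z = 324/(-653) = 324*(-1/653) = -324/653 ≈ -0.49617)
O(l) = -324/653
-O(E(19)) = -1*(-324/653) = 324/653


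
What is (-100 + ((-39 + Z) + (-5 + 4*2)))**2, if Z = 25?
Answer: 12321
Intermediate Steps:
(-100 + ((-39 + Z) + (-5 + 4*2)))**2 = (-100 + ((-39 + 25) + (-5 + 4*2)))**2 = (-100 + (-14 + (-5 + 8)))**2 = (-100 + (-14 + 3))**2 = (-100 - 11)**2 = (-111)**2 = 12321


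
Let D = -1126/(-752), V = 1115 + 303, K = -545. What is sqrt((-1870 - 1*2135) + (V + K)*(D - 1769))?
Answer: 3*I*sqrt(6075377638)/188 ≈ 1243.8*I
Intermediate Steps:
V = 1418
D = 563/376 (D = -1126*(-1/752) = 563/376 ≈ 1.4973)
sqrt((-1870 - 1*2135) + (V + K)*(D - 1769)) = sqrt((-1870 - 1*2135) + (1418 - 545)*(563/376 - 1769)) = sqrt((-1870 - 2135) + 873*(-664581/376)) = sqrt(-4005 - 580179213/376) = sqrt(-581685093/376) = 3*I*sqrt(6075377638)/188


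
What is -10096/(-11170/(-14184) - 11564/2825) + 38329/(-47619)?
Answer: 9629468360631073/3154009369797 ≈ 3053.1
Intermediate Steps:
-10096/(-11170/(-14184) - 11564/2825) + 38329/(-47619) = -10096/(-11170*(-1/14184) - 11564*1/2825) + 38329*(-1/47619) = -10096/(5585/7092 - 11564/2825) - 38329/47619 = -10096/(-66234263/20034900) - 38329/47619 = -10096*(-20034900/66234263) - 38329/47619 = 202272350400/66234263 - 38329/47619 = 9629468360631073/3154009369797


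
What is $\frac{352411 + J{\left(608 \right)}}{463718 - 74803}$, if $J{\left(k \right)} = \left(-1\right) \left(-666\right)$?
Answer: $\frac{353077}{388915} \approx 0.90785$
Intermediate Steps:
$J{\left(k \right)} = 666$
$\frac{352411 + J{\left(608 \right)}}{463718 - 74803} = \frac{352411 + 666}{463718 - 74803} = \frac{353077}{388915}$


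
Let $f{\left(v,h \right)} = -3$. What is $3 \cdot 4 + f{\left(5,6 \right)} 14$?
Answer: $-30$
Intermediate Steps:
$3 \cdot 4 + f{\left(5,6 \right)} 14 = 3 \cdot 4 - 42 = 12 - 42 = -30$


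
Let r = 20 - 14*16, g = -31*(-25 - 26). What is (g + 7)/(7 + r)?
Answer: -1588/197 ≈ -8.0609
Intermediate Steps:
g = 1581 (g = -31*(-51) = 1581)
r = -204 (r = 20 - 224 = -204)
(g + 7)/(7 + r) = (1581 + 7)/(7 - 204) = 1588/(-197) = 1588*(-1/197) = -1588/197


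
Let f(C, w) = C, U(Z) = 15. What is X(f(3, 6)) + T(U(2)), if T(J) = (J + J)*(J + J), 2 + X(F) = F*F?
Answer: 907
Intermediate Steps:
X(F) = -2 + F² (X(F) = -2 + F*F = -2 + F²)
T(J) = 4*J² (T(J) = (2*J)*(2*J) = 4*J²)
X(f(3, 6)) + T(U(2)) = (-2 + 3²) + 4*15² = (-2 + 9) + 4*225 = 7 + 900 = 907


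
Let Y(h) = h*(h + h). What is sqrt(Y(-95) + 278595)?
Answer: sqrt(296645) ≈ 544.65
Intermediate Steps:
Y(h) = 2*h**2 (Y(h) = h*(2*h) = 2*h**2)
sqrt(Y(-95) + 278595) = sqrt(2*(-95)**2 + 278595) = sqrt(2*9025 + 278595) = sqrt(18050 + 278595) = sqrt(296645)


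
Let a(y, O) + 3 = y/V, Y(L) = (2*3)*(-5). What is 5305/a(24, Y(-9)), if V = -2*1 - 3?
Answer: -26525/39 ≈ -680.13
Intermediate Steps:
Y(L) = -30 (Y(L) = 6*(-5) = -30)
V = -5 (V = -2 - 3 = -5)
a(y, O) = -3 - y/5 (a(y, O) = -3 + y/(-5) = -3 + y*(-⅕) = -3 - y/5)
5305/a(24, Y(-9)) = 5305/(-3 - ⅕*24) = 5305/(-3 - 24/5) = 5305/(-39/5) = 5305*(-5/39) = -26525/39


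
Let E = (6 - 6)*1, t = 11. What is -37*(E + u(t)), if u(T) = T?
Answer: -407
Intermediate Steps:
E = 0 (E = 0*1 = 0)
-37*(E + u(t)) = -37*(0 + 11) = -37*11 = -407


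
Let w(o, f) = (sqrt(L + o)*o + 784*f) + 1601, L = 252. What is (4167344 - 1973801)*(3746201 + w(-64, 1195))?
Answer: 10276051408326 - 280773504*sqrt(47) ≈ 1.0274e+13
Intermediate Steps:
w(o, f) = 1601 + 784*f + o*sqrt(252 + o) (w(o, f) = (sqrt(252 + o)*o + 784*f) + 1601 = (o*sqrt(252 + o) + 784*f) + 1601 = (784*f + o*sqrt(252 + o)) + 1601 = 1601 + 784*f + o*sqrt(252 + o))
(4167344 - 1973801)*(3746201 + w(-64, 1195)) = (4167344 - 1973801)*(3746201 + (1601 + 784*1195 - 64*sqrt(252 - 64))) = 2193543*(3746201 + (1601 + 936880 - 128*sqrt(47))) = 2193543*(3746201 + (938481 - 128*sqrt(47))) = 2193543*(4684682 - 128*sqrt(47)) = 10276051408326 - 280773504*sqrt(47)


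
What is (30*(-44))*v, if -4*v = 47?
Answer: 15510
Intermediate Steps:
v = -47/4 (v = -¼*47 = -47/4 ≈ -11.750)
(30*(-44))*v = (30*(-44))*(-47/4) = -1320*(-47/4) = 15510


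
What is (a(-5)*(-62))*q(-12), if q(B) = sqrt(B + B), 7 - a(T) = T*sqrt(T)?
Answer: 620*sqrt(30) - 868*I*sqrt(6) ≈ 3395.9 - 2126.2*I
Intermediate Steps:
a(T) = 7 - T**(3/2) (a(T) = 7 - T*sqrt(T) = 7 - T**(3/2))
q(B) = sqrt(2)*sqrt(B) (q(B) = sqrt(2*B) = sqrt(2)*sqrt(B))
(a(-5)*(-62))*q(-12) = ((7 - (-5)**(3/2))*(-62))*(sqrt(2)*sqrt(-12)) = ((7 - (-5)*I*sqrt(5))*(-62))*(sqrt(2)*(2*I*sqrt(3))) = ((7 + 5*I*sqrt(5))*(-62))*(2*I*sqrt(6)) = (-434 - 310*I*sqrt(5))*(2*I*sqrt(6)) = 2*I*sqrt(6)*(-434 - 310*I*sqrt(5))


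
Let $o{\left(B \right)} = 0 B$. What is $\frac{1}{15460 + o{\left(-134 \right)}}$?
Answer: $\frac{1}{15460} \approx 6.4683 \cdot 10^{-5}$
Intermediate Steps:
$o{\left(B \right)} = 0$
$\frac{1}{15460 + o{\left(-134 \right)}} = \frac{1}{15460 + 0} = \frac{1}{15460}$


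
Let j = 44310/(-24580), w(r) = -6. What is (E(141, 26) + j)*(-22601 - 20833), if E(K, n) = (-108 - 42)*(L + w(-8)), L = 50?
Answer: 352406775627/1229 ≈ 2.8674e+8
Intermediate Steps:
j = -4431/2458 (j = 44310*(-1/24580) = -4431/2458 ≈ -1.8027)
E(K, n) = -6600 (E(K, n) = (-108 - 42)*(50 - 6) = -150*44 = -6600)
(E(141, 26) + j)*(-22601 - 20833) = (-6600 - 4431/2458)*(-22601 - 20833) = -16227231/2458*(-43434) = 352406775627/1229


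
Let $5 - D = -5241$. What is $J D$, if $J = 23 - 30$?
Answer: $-36722$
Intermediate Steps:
$D = 5246$ ($D = 5 - -5241 = 5 + 5241 = 5246$)
$J = -7$ ($J = 23 - 30 = -7$)
$J D = \left(-7\right) 5246 = -36722$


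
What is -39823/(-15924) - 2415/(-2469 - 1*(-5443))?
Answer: 39988571/23678988 ≈ 1.6888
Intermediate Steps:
-39823/(-15924) - 2415/(-2469 - 1*(-5443)) = -39823*(-1/15924) - 2415/(-2469 + 5443) = 39823/15924 - 2415/2974 = 39988571/23678988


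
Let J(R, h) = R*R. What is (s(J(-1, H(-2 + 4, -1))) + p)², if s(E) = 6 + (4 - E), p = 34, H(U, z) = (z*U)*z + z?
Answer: 1849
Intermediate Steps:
H(U, z) = z + U*z² (H(U, z) = (U*z)*z + z = U*z² + z = z + U*z²)
J(R, h) = R²
s(E) = 10 - E
(s(J(-1, H(-2 + 4, -1))) + p)² = ((10 - 1*(-1)²) + 34)² = ((10 - 1*1) + 34)² = ((10 - 1) + 34)² = (9 + 34)² = 43² = 1849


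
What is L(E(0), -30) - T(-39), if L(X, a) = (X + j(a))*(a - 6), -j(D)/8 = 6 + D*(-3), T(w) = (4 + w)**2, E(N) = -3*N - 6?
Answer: 26639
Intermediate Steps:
E(N) = -6 - 3*N
j(D) = -48 + 24*D (j(D) = -8*(6 + D*(-3)) = -8*(6 - 3*D) = -48 + 24*D)
L(X, a) = (-6 + a)*(-48 + X + 24*a) (L(X, a) = (X + (-48 + 24*a))*(a - 6) = (-48 + X + 24*a)*(-6 + a) = (-6 + a)*(-48 + X + 24*a))
L(E(0), -30) - T(-39) = (288 - 192*(-30) - 6*(-6 - 3*0) + 24*(-30)**2 + (-6 - 3*0)*(-30)) - (4 - 39)**2 = (288 + 5760 - 6*(-6 + 0) + 24*900 + (-6 + 0)*(-30)) - 1*(-35)**2 = (288 + 5760 - 6*(-6) + 21600 - 6*(-30)) - 1*1225 = (288 + 5760 + 36 + 21600 + 180) - 1225 = 27864 - 1225 = 26639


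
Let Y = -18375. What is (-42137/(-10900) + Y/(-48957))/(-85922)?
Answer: -754396203/15283556186200 ≈ -4.9360e-5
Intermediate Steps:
(-42137/(-10900) + Y/(-48957))/(-85922) = (-42137/(-10900) - 18375/(-48957))/(-85922) = (-42137*(-1/10900) - 18375*(-1/48957))*(-1/85922) = (42137/10900 + 6125/16319)*(-1/85922) = (754396203/177877100)*(-1/85922) = -754396203/15283556186200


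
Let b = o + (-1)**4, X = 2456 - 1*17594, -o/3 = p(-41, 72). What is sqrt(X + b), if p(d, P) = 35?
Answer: I*sqrt(15242) ≈ 123.46*I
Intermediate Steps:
o = -105 (o = -3*35 = -105)
X = -15138 (X = 2456 - 17594 = -15138)
b = -104 (b = -105 + (-1)**4 = -105 + 1 = -104)
sqrt(X + b) = sqrt(-15138 - 104) = sqrt(-15242) = I*sqrt(15242)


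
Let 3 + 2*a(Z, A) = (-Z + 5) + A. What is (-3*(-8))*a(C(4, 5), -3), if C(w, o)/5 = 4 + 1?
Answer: -312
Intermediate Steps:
C(w, o) = 25 (C(w, o) = 5*(4 + 1) = 5*5 = 25)
a(Z, A) = 1 + A/2 - Z/2 (a(Z, A) = -3/2 + ((-Z + 5) + A)/2 = -3/2 + ((5 - Z) + A)/2 = -3/2 + (5 + A - Z)/2 = -3/2 + (5/2 + A/2 - Z/2) = 1 + A/2 - Z/2)
(-3*(-8))*a(C(4, 5), -3) = (-3*(-8))*(1 + (½)*(-3) - ½*25) = 24*(1 - 3/2 - 25/2) = 24*(-13) = -312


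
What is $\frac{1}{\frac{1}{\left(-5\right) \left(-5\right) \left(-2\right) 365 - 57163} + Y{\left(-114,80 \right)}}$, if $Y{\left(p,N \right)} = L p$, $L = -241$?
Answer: $\frac{75413}{2071896761} \approx 3.6398 \cdot 10^{-5}$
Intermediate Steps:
$Y{\left(p,N \right)} = - 241 p$
$\frac{1}{\frac{1}{\left(-5\right) \left(-5\right) \left(-2\right) 365 - 57163} + Y{\left(-114,80 \right)}} = \frac{1}{\frac{1}{\left(-5\right) \left(-5\right) \left(-2\right) 365 - 57163} - -27474} = \frac{1}{\frac{1}{25 \left(-2\right) 365 - 57163} + 27474} = \frac{1}{\frac{1}{\left(-50\right) 365 - 57163} + 27474} = \frac{1}{\frac{1}{-18250 - 57163} + 27474} = \frac{1}{\frac{1}{-75413} + 27474} = \frac{1}{- \frac{1}{75413} + 27474} = \frac{1}{\frac{2071896761}{75413}} = \frac{75413}{2071896761}$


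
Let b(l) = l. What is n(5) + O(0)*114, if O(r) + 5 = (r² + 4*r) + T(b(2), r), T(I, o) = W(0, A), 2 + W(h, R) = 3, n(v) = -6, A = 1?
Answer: -462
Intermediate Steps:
W(h, R) = 1 (W(h, R) = -2 + 3 = 1)
T(I, o) = 1
O(r) = -4 + r² + 4*r (O(r) = -5 + ((r² + 4*r) + 1) = -5 + (1 + r² + 4*r) = -4 + r² + 4*r)
n(5) + O(0)*114 = -6 + (-4 + 0² + 4*0)*114 = -6 + (-4 + 0 + 0)*114 = -6 - 4*114 = -6 - 456 = -462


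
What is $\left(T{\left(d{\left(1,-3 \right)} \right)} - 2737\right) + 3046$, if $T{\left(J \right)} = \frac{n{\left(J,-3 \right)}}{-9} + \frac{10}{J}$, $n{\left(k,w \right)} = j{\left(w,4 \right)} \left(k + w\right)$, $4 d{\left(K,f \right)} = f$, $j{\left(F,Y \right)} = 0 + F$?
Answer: $\frac{3533}{12} \approx 294.42$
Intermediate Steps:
$j{\left(F,Y \right)} = F$
$d{\left(K,f \right)} = \frac{f}{4}$
$n{\left(k,w \right)} = w \left(k + w\right)$
$T{\left(J \right)} = -1 + \frac{10}{J} + \frac{J}{3}$ ($T{\left(J \right)} = \frac{\left(-3\right) \left(J - 3\right)}{-9} + \frac{10}{J} = - 3 \left(-3 + J\right) \left(- \frac{1}{9}\right) + \frac{10}{J} = \left(9 - 3 J\right) \left(- \frac{1}{9}\right) + \frac{10}{J} = \left(-1 + \frac{J}{3}\right) + \frac{10}{J} = -1 + \frac{10}{J} + \frac{J}{3}$)
$\left(T{\left(d{\left(1,-3 \right)} \right)} - 2737\right) + 3046 = \left(\left(-1 + \frac{10}{\frac{1}{4} \left(-3\right)} + \frac{\frac{1}{4} \left(-3\right)}{3}\right) - 2737\right) + 3046 = \left(\left(-1 + \frac{10}{- \frac{3}{4}} + \frac{1}{3} \left(- \frac{3}{4}\right)\right) - 2737\right) + 3046 = \left(\left(-1 + 10 \left(- \frac{4}{3}\right) - \frac{1}{4}\right) - 2737\right) + 3046 = \left(\left(-1 - \frac{40}{3} - \frac{1}{4}\right) - 2737\right) + 3046 = \left(- \frac{175}{12} - 2737\right) + 3046 = - \frac{33019}{12} + 3046 = \frac{3533}{12}$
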